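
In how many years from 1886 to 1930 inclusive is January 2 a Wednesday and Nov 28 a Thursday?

6

Check each year's weekday for January 2 and Nov 28:
  1886: Sat/Sun  1887: Sun/Mon  1888: Mon/Wed  1889: Wed/Thu ✓  1890: Thu/Fri  1891: Fri/Sat  1892: Sat/Mon  1893: Mon/Tue  1894: Tue/Wed  1895: Wed/Thu ✓  1896: Thu/Sat  1897: Sat/Sun  1898: Sun/Mon  1899: Mon/Tue  …(17 more)…  1917: Tue/Wed  1918: Wed/Thu ✓  1919: Thu/Fri  1920: Fri/Sun  1921: Sun/Mon  1922: Mon/Tue  1923: Tue/Wed  1924: Wed/Fri  1925: Fri/Sat  1926: Sat/Sun  1927: Sun/Mon  1928: Mon/Wed  1929: Wed/Thu ✓  1930: Thu/Fri
Both conditions hold in: 1889, 1895, 1901, 1907, 1918, 1929 — 6.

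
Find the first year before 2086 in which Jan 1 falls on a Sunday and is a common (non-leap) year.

Jan 1 advances by 2 weekdays after a leap year and by 1 after a common year.
2086: Jan 1 is Tuesday.
2085: Monday
2084: Saturday (leap)
2083: Friday
2082: Thursday
2081: Wednesday
2080: Monday (leap)
2079: Sunday
2079 begins on a Sunday and is a common year.

2079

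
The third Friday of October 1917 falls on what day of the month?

October 1, 1917 is a Monday, so the first Friday is the 5th.
The third Friday is 5 + 14 = 19.

19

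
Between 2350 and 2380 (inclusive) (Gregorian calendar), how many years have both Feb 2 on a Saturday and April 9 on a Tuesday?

3

Check each year's weekday for Feb 2 and April 9:
  2350: Thu/Sun  2351: Fri/Mon  2352: Sat/Wed  2353: Mon/Thu  2354: Tue/Fri  2355: Wed/Sat  2356: Thu/Mon  2357: Sat/Tue ✓  2358: Sun/Wed  2359: Mon/Thu  2360: Tue/Sat  2361: Thu/Sun  2362: Fri/Mon  2363: Sat/Tue ✓  …(3 more)…  2367: Thu/Sun  2368: Fri/Tue  2369: Sun/Wed  2370: Mon/Thu  2371: Tue/Fri  2372: Wed/Sun  2373: Fri/Mon  2374: Sat/Tue ✓  2375: Sun/Wed  2376: Mon/Fri  2377: Wed/Sat  2378: Thu/Sun  2379: Fri/Mon  2380: Sat/Wed
Both conditions hold in: 2357, 2363, 2374 — 3.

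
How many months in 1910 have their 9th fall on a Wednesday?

3

Check the 9th of each month of 1910: Jan 9: Sun, Feb 9: Wed, Mar 9: Wed, Apr 9: Sat, May 9: Mon, Jun 9: Thu, Jul 9: Sat, Aug 9: Tue, Sep 9: Fri, Oct 9: Sun, Nov 9: Wed, Dec 9: Fri.
Wednesday occurs in February, March, November — 3 months.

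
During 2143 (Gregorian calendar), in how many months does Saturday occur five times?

A month of length L has five Saturdays iff its first Saturday is on day ≤ L−28 (so day 1–3 in a 31-day month, 1–2 in a 30-day month, day 1 in a leap February).
Checking each month of 2143: Jan starts Tue (31d); Feb starts Fri (28d); Mar starts Fri (31d) ✓; Apr starts Mon (30d); May starts Wed (31d); Jun starts Sat (30d) ✓; Jul starts Mon (31d); Aug starts Thu (31d) ✓; Sep starts Sun (30d); Oct starts Tue (31d); Nov starts Fri (30d) ✓; Dec starts Sun (31d).
Five-Saturday months: March, June, August, November → 4.

4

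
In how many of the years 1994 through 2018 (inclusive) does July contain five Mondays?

11

July has 31 days; it has five Mondays when Monday falls among the first (month-length − 28) days — i.e. when July 1 is one of Monday/Sunday/Saturday.
July 1 by year: 1994:Fri 1995:Sat✓ 1996:Mon✓ 1997:Tue 1998:Wed 1999:Thu 2000:Sat✓ 2001:Sun✓ 2002:Mon✓ 2003:Tue 2004:Thu 2005:Fri 2006:Sat✓ 2007:Sun✓ 2008:Tue 2009:Wed 2010:Thu 2011:Fri 2012:Sun✓ 2013:Mon✓ 2014:Tue 2015:Wed 2016:Fri 2017:Sat✓ 2018:Sun✓
Years with five Mondays: 1995, 1996, 2000, 2001, 2002, 2006, 2007, 2012, 2013, 2017, 2018 → 11.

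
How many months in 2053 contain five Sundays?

A month of length L has five Sundays iff its first Sunday is on day ≤ L−28 (so day 1–3 in a 31-day month, 1–2 in a 30-day month, day 1 in a leap February).
Checking each month of 2053: Jan starts Wed (31d); Feb starts Sat (28d); Mar starts Sat (31d) ✓; Apr starts Tue (30d); May starts Thu (31d); Jun starts Sun (30d) ✓; Jul starts Tue (31d); Aug starts Fri (31d) ✓; Sep starts Mon (30d); Oct starts Wed (31d); Nov starts Sat (30d) ✓; Dec starts Mon (31d).
Five-Sunday months: March, June, August, November → 4.

4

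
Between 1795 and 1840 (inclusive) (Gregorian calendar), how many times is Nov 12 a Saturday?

Track Nov 12's weekday year by year (advancing +1, or +2 across a Feb 29):
  1795: Thu  1796: Sat (+2) ✓  1797: Sun (+1)  1798: Mon (+1)  1799: Tue (+1)
  1800: Wed (+1)  1801: Thu (+1)  1802: Fri (+1)  1803: Sat (+1) ✓  1804: Mon (+2)
  1805: Tue (+1)  1806: Wed (+1)  1807: Thu (+1)  1808: Sat (+2) ✓  … (18 more years) …
  1827: Mon (+1)  1828: Wed (+2)  1829: Thu (+1)  1830: Fri (+1)  1831: Sat (+1) ✓
  1832: Mon (+2)  1833: Tue (+1)  1834: Wed (+1)  1835: Thu (+1)  1836: Sat (+2) ✓
  1837: Sun (+1)  1838: Mon (+1)  1839: Tue (+1)  1840: Thu (+2)
Saturday years: 1796, 1803, 1808, 1814, 1825, 1831, 1836 — 7 in total.

7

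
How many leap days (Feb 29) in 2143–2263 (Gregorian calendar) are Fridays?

Leap years in 2143–2263: 29 of them.
Feb 29 weekday advances by 5 (mod 7) from one leap year to the next four years later (or differs when a century non-leap intervenes).
Leap-day weekdays: 2144:Sat 2148:Thu 2152:Tue 2156:Sun 2160:Fri✓ 2164:Wed 2168:Mon 2172:Sat 2176:Thu 2180:Tue 2184:Sun 2188:Fri✓ 2192:Wed …(3 more)… 2212:Sat 2216:Thu 2220:Tue 2224:Sun 2228:Fri✓ 2232:Wed 2236:Mon 2240:Sat 2244:Thu 2248:Tue 2252:Sun 2256:Fri✓ 2260:Wed
Friday: 2160, 2188, 2228, 2256 → 4.

4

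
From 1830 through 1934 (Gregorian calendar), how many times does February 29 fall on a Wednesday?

4

Leap years in 1830–1934: 25 of them.
Feb 29 weekday advances by 5 (mod 7) from one leap year to the next four years later (or differs when a century non-leap intervenes).
Leap-day weekdays: 1832:Wed✓ 1836:Mon 1840:Sat 1844:Thu 1848:Tue 1852:Sun 1856:Fri 1860:Wed✓ 1864:Mon 1868:Sat 1872:Thu 1876:Tue 1880:Sun 1884:Fri 1888:Wed✓ 1892:Mon 1896:Sat 1904:Mon 1908:Sat 1912:Thu 1916:Tue 1920:Sun 1924:Fri 1928:Wed✓ 1932:Mon
Wednesday: 1832, 1860, 1888, 1928 → 4.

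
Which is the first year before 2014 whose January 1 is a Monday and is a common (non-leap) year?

Jan 1 advances by 2 weekdays after a leap year and by 1 after a common year.
2014: Jan 1 is Wednesday.
2013: Tuesday
2012: Sunday (leap)
2011: Saturday
2010: Friday
2009: Thursday
2008: Tuesday (leap)
2007: Monday
2007 begins on a Monday and is a common year.

2007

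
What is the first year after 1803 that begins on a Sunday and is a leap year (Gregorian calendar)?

1804

Jan 1 advances by 2 weekdays after a leap year and by 1 after a common year.
1803: Jan 1 is Saturday.
1804: Sunday (leap)
1804 begins on a Sunday and is a leap year.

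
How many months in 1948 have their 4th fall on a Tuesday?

Check the 4th of each month of 1948: Jan 4: Sun, Feb 4: Wed, Mar 4: Thu, Apr 4: Sun, May 4: Tue, Jun 4: Fri, Jul 4: Sun, Aug 4: Wed, Sep 4: Sat, Oct 4: Mon, Nov 4: Thu, Dec 4: Sat.
Tuesday occurs in May — 1 month.

1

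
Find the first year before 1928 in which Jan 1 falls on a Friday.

Jan 1 advances by 2 weekdays after a leap year and by 1 after a common year.
1928: Jan 1 is Sunday (leap).
1927: Saturday
1926: Friday
1926 begins on a Friday

1926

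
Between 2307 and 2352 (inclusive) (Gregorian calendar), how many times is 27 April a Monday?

6

Track 27 April's weekday year by year (advancing +1, or +2 across a Feb 29):
  2307: Sat  2308: Mon (+2) ✓  2309: Tue (+1)  2310: Wed (+1)  2311: Thu (+1)
  2312: Sat (+2)  2313: Sun (+1)  2314: Mon (+1) ✓  2315: Tue (+1)  2316: Thu (+2)
  2317: Fri (+1)  2318: Sat (+1)  2319: Sun (+1)  2320: Tue (+2)  … (18 more years) …
  2339: Thu (+1)  2340: Sat (+2)  2341: Sun (+1)  2342: Mon (+1) ✓  2343: Tue (+1)
  2344: Thu (+2)  2345: Fri (+1)  2346: Sat (+1)  2347: Sun (+1)  2348: Tue (+2)
  2349: Wed (+1)  2350: Thu (+1)  2351: Fri (+1)  2352: Sun (+2)
Monday years: 2308, 2314, 2325, 2331, 2336, 2342 — 6 in total.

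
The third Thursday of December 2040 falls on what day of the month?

December 1, 2040 is a Saturday, so the first Thursday is the 6th.
The third Thursday is 6 + 14 = 20.

20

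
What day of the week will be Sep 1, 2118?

January 1, 2118 is a Saturday.
September 1 is day 244 of the year, i.e. 243 days after Jan 1.
243 mod 7 = 5, so advance 5 weekdays from Saturday: Thursday.

Thursday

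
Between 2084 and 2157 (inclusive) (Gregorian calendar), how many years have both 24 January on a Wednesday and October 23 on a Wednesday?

Check each year's weekday for 24 January and October 23:
  2084: Mon/Mon  2085: Wed/Tue  2086: Thu/Wed  2087: Fri/Thu  2088: Sat/Sat  2089: Mon/Sun  2090: Tue/Mon  2091: Wed/Tue  2092: Thu/Thu  2093: Sat/Fri  2094: Sun/Sat  2095: Mon/Sun  2096: Tue/Tue  2097: Thu/Wed  …(46 more)…  2144: Fri/Fri  2145: Sun/Sat  2146: Mon/Sun  2147: Tue/Mon  2148: Wed/Wed ✓  2149: Fri/Thu  2150: Sat/Fri  2151: Sun/Sat  2152: Mon/Mon  2153: Wed/Tue  2154: Thu/Wed  2155: Fri/Thu  2156: Sat/Sat  2157: Mon/Sun
Both conditions hold in: 2120, 2148 — 2.

2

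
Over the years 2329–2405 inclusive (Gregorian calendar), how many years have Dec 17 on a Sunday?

11

Track Dec 17's weekday year by year (advancing +1, or +2 across a Feb 29):
  2329: Tue  2330: Wed (+1)  2331: Thu (+1)  2332: Sat (+2)  2333: Sun (+1) ✓
  2334: Mon (+1)  2335: Tue (+1)  2336: Thu (+2)  2337: Fri (+1)  2338: Sat (+1)
  2339: Sun (+1) ✓  2340: Tue (+2)  2341: Wed (+1)  2342: Thu (+1)  … (49 more years) …
  2392: Thu (+2)  2393: Fri (+1)  2394: Sat (+1)  2395: Sun (+1) ✓  2396: Tue (+2)
  2397: Wed (+1)  2398: Thu (+1)  2399: Fri (+1)  2400: Sun (+2) ✓  2401: Mon (+1)
  2402: Tue (+1)  2403: Wed (+1)  2404: Fri (+2)  2405: Sat (+1)
Sunday years: 2333, 2339, 2344, 2350, 2361, 2367, 2372, 2378, 2389, 2395, 2400 — 11 in total.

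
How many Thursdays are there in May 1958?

May 1958 has 31 days and begins on Thursday.
The first Thursday is May 1.
Thursdays fall on 1, 8, 15, 22, 29 — that's 5.

5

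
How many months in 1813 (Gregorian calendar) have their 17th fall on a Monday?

1

Check the 17th of each month of 1813: Jan 17: Sun, Feb 17: Wed, Mar 17: Wed, Apr 17: Sat, May 17: Mon, Jun 17: Thu, Jul 17: Sat, Aug 17: Tue, Sep 17: Fri, Oct 17: Sun, Nov 17: Wed, Dec 17: Fri.
Monday occurs in May — 1 month.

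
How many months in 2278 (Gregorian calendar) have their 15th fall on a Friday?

Check the 15th of each month of 2278: Jan 15: Tue, Feb 15: Fri, Mar 15: Fri, Apr 15: Mon, May 15: Wed, Jun 15: Sat, Jul 15: Mon, Aug 15: Thu, Sep 15: Sun, Oct 15: Tue, Nov 15: Fri, Dec 15: Sun.
Friday occurs in February, March, November — 3 months.

3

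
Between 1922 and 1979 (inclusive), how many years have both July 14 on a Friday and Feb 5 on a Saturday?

2

Check each year's weekday for July 14 and Feb 5:
  1922: Fri/Sun  1923: Sat/Mon  1924: Mon/Tue  1925: Tue/Thu  1926: Wed/Fri  1927: Thu/Sat  1928: Sat/Sun  1929: Sun/Tue  1930: Mon/Wed  1931: Tue/Thu  1932: Thu/Fri  1933: Fri/Sun  1934: Sat/Mon  1935: Sun/Tue  …(30 more)…  1966: Thu/Sat  1967: Fri/Sun  1968: Sun/Mon  1969: Mon/Wed  1970: Tue/Thu  1971: Wed/Fri  1972: Fri/Sat ✓  1973: Sat/Mon  1974: Sun/Tue  1975: Mon/Wed  1976: Wed/Thu  1977: Thu/Sat  1978: Fri/Sun  1979: Sat/Mon
Both conditions hold in: 1944, 1972 — 2.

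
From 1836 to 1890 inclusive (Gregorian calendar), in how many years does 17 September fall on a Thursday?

Track 17 September's weekday year by year (advancing +1, or +2 across a Feb 29):
  1836: Sat  1837: Sun (+1)  1838: Mon (+1)  1839: Tue (+1)  1840: Thu (+2) ✓
  1841: Fri (+1)  1842: Sat (+1)  1843: Sun (+1)  1844: Tue (+2)  1845: Wed (+1)
  1846: Thu (+1) ✓  1847: Fri (+1)  1848: Sun (+2)  1849: Mon (+1)  … (27 more years) …
  1877: Mon (+1)  1878: Tue (+1)  1879: Wed (+1)  1880: Fri (+2)  1881: Sat (+1)
  1882: Sun (+1)  1883: Mon (+1)  1884: Wed (+2)  1885: Thu (+1) ✓  1886: Fri (+1)
  1887: Sat (+1)  1888: Mon (+2)  1889: Tue (+1)  1890: Wed (+1)
Thursday years: 1840, 1846, 1857, 1863, 1868, 1874, 1885 — 7 in total.

7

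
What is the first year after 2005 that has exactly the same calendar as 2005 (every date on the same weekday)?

Two years share a calendar iff Jan 1 falls on the same weekday and both are leap or both are common. 2005: Jan 1 is Saturday, common year.
2006: Jan 1 Sunday, common
2007: Jan 1 Monday, common
2008: Jan 1 Tuesday, leap
2009: Jan 1 Thursday, common
2010: Jan 1 Friday, common
2011: Jan 1 Saturday, common
2011 matches on both conditions.

2011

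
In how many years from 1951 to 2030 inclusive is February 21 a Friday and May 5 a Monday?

Check each year's weekday for February 21 and May 5:
  1951: Wed/Sat  1952: Thu/Mon  1953: Sat/Tue  1954: Sun/Wed  1955: Mon/Thu  1956: Tue/Sat  1957: Thu/Sun  1958: Fri/Mon ✓  1959: Sat/Tue  1960: Sun/Thu  1961: Tue/Fri  1962: Wed/Sat  1963: Thu/Sun  1964: Fri/Tue  …(52 more)…  2017: Tue/Fri  2018: Wed/Sat  2019: Thu/Sun  2020: Fri/Tue  2021: Sun/Wed  2022: Mon/Thu  2023: Tue/Fri  2024: Wed/Sun  2025: Fri/Mon ✓  2026: Sat/Tue  2027: Sun/Wed  2028: Mon/Fri  2029: Wed/Sat  2030: Thu/Sun
Both conditions hold in: 1958, 1969, 1975, 1986, 1997, 2003, 2014, 2025 — 8.

8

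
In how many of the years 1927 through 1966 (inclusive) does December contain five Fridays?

December has 31 days; it has five Fridays when Friday falls among the first (month-length − 28) days — i.e. when December 1 is one of Friday/Thursday/Wednesday.
December 1 by year: 1927:Thu✓ 1928:Sat 1929:Sun 1930:Mon 1931:Tue 1932:Thu✓ 1933:Fri✓ 1934:Sat 1935:Sun 1936:Tue 1937:Wed✓ 1938:Thu✓ 1939:Fri✓ 1940:Sun 1941:Mon …(10 more)… 1952:Mon 1953:Tue 1954:Wed✓ 1955:Thu✓ 1956:Sat 1957:Sun 1958:Mon 1959:Tue 1960:Thu✓ 1961:Fri✓ 1962:Sat 1963:Sun 1964:Tue 1965:Wed✓ 1966:Thu✓
Years with five Fridays: 1927, 1932, 1933, 1937, 1938, 1939, 1943, 1944, 1948, 1949, 1950, 1954, 1955, 1960, 1961, 1965, 1966 → 17.

17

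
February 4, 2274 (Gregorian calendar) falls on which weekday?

Wednesday

January 1, 2274 is a Thursday.
February 4 is day 35 of the year, i.e. 34 days after Jan 1.
34 mod 7 = 6, so advance 6 weekdays from Thursday: Wednesday.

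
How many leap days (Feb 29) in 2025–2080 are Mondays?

Leap years in 2025–2080: 14 of them.
Feb 29 weekday advances by 5 (mod 7) from one leap year to the next four years later (or differs when a century non-leap intervenes).
Leap-day weekdays: 2028:Tue 2032:Sun 2036:Fri 2040:Wed 2044:Mon✓ 2048:Sat 2052:Thu 2056:Tue 2060:Sun 2064:Fri 2068:Wed 2072:Mon✓ 2076:Sat 2080:Thu
Monday: 2044, 2072 → 2.

2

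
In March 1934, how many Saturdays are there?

March 1934 has 31 days and begins on Thursday.
The first Saturday is March 3.
Saturdays fall on 3, 10, 17, 24, 31 — that's 5.

5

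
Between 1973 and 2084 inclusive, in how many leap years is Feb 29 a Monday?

4

Leap years in 1973–2084: 28 of them.
Feb 29 weekday advances by 5 (mod 7) from one leap year to the next four years later (or differs when a century non-leap intervenes).
Leap-day weekdays: 1976:Sun 1980:Fri 1984:Wed 1988:Mon✓ 1992:Sat 1996:Thu 2000:Tue 2004:Sun 2008:Fri 2012:Wed 2016:Mon✓ 2020:Sat 2024:Thu 2028:Tue 2032:Sun 2036:Fri 2040:Wed 2044:Mon✓ 2048:Sat 2052:Thu 2056:Tue 2060:Sun 2064:Fri 2068:Wed 2072:Mon✓ 2076:Sat 2080:Thu 2084:Tue
Monday: 1988, 2016, 2044, 2072 → 4.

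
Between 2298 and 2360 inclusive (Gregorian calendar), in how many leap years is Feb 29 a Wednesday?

2

Leap years in 2298–2360: 15 of them.
Feb 29 weekday advances by 5 (mod 7) from one leap year to the next four years later (or differs when a century non-leap intervenes).
Leap-day weekdays: 2304:Mon 2308:Sat 2312:Thu 2316:Tue 2320:Sun 2324:Fri 2328:Wed✓ 2332:Mon 2336:Sat 2340:Thu 2344:Tue 2348:Sun 2352:Fri 2356:Wed✓ 2360:Mon
Wednesday: 2328, 2356 → 2.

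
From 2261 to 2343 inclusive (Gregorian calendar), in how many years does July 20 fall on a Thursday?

12

Track July 20's weekday year by year (advancing +1, or +2 across a Feb 29):
  2261: Sat  2262: Sun (+1)  2263: Mon (+1)  2264: Wed (+2)  2265: Thu (+1) ✓
  2266: Fri (+1)  2267: Sat (+1)  2268: Mon (+2)  2269: Tue (+1)  2270: Wed (+1)
  2271: Thu (+1) ✓  2272: Sat (+2)  2273: Sun (+1)  2274: Mon (+1)  … (55 more years) …
  2330: Sun (+1)  2331: Mon (+1)  2332: Wed (+2)  2333: Thu (+1) ✓  2334: Fri (+1)
  2335: Sat (+1)  2336: Mon (+2)  2337: Tue (+1)  2338: Wed (+1)  2339: Thu (+1) ✓
  2340: Sat (+2)  2341: Sun (+1)  2342: Mon (+1)  2343: Tue (+1)
Thursday years: 2265, 2271, 2276, 2282, 2293, 2299, 2305, 2311, 2316, 2322, 2333, 2339 — 12 in total.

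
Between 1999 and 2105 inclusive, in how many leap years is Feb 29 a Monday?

3

Leap years in 1999–2105: 26 of them.
Feb 29 weekday advances by 5 (mod 7) from one leap year to the next four years later (or differs when a century non-leap intervenes).
Leap-day weekdays: 2000:Tue 2004:Sun 2008:Fri 2012:Wed 2016:Mon✓ 2020:Sat 2024:Thu 2028:Tue 2032:Sun 2036:Fri 2040:Wed 2044:Mon✓ 2048:Sat 2052:Thu 2056:Tue 2060:Sun 2064:Fri 2068:Wed 2072:Mon✓ 2076:Sat 2080:Thu 2084:Tue 2088:Sun 2092:Fri 2096:Wed 2104:Fri
Monday: 2016, 2044, 2072 → 3.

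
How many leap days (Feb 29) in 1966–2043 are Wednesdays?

3

Leap years in 1966–2043: 19 of them.
Feb 29 weekday advances by 5 (mod 7) from one leap year to the next four years later (or differs when a century non-leap intervenes).
Leap-day weekdays: 1968:Thu 1972:Tue 1976:Sun 1980:Fri 1984:Wed✓ 1988:Mon 1992:Sat 1996:Thu 2000:Tue 2004:Sun 2008:Fri 2012:Wed✓ 2016:Mon 2020:Sat 2024:Thu 2028:Tue 2032:Sun 2036:Fri 2040:Wed✓
Wednesday: 1984, 2012, 2040 → 3.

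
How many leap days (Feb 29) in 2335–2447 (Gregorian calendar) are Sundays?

Leap years in 2335–2447: 28 of them.
Feb 29 weekday advances by 5 (mod 7) from one leap year to the next four years later (or differs when a century non-leap intervenes).
Leap-day weekdays: 2336:Sat 2340:Thu 2344:Tue 2348:Sun✓ 2352:Fri 2356:Wed 2360:Mon 2364:Sat 2368:Thu 2372:Tue 2376:Sun✓ 2380:Fri 2384:Wed 2388:Mon 2392:Sat 2396:Thu 2400:Tue 2404:Sun✓ 2408:Fri 2412:Wed 2416:Mon 2420:Sat 2424:Thu 2428:Tue 2432:Sun✓ 2436:Fri 2440:Wed 2444:Mon
Sunday: 2348, 2376, 2404, 2432 → 4.

4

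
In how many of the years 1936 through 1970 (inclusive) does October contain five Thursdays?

October has 31 days; it has five Thursdays when Thursday falls among the first (month-length − 28) days — i.e. when October 1 is one of Thursday/Wednesday/Tuesday.
October 1 by year: 1936:Thu✓ 1937:Fri 1938:Sat 1939:Sun 1940:Tue✓ 1941:Wed✓ 1942:Thu✓ 1943:Fri 1944:Sun 1945:Mon 1946:Tue✓ 1947:Wed✓ 1948:Fri 1949:Sat 1950:Sun …(5 more)… 1956:Mon 1957:Tue✓ 1958:Wed✓ 1959:Thu✓ 1960:Sat 1961:Sun 1962:Mon 1963:Tue✓ 1964:Thu✓ 1965:Fri 1966:Sat 1967:Sun 1968:Tue✓ 1969:Wed✓ 1970:Thu✓
Years with five Thursdays: 1936, 1940, 1941, 1942, 1946, 1947, 1952, 1953, 1957, 1958, 1959, 1963, 1964, 1968, 1969, 1970 → 16.

16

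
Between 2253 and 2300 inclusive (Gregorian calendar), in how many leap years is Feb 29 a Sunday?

1

Leap years in 2253–2300: 11 of them.
Feb 29 weekday advances by 5 (mod 7) from one leap year to the next four years later (or differs when a century non-leap intervenes).
Leap-day weekdays: 2256:Fri 2260:Wed 2264:Mon 2268:Sat 2272:Thu 2276:Tue 2280:Sun✓ 2284:Fri 2288:Wed 2292:Mon 2296:Sat
Sunday: 2280 → 1.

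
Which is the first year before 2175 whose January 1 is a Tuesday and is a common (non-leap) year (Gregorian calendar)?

Jan 1 advances by 2 weekdays after a leap year and by 1 after a common year.
2175: Jan 1 is Sunday.
2174: Saturday
2173: Friday
2172: Wednesday (leap)
2171: Tuesday
2171 begins on a Tuesday and is a common year.

2171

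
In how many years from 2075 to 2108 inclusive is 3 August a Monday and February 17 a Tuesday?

4

Check each year's weekday for 3 August and February 17:
  2075: Sat/Sun  2076: Mon/Mon  2077: Tue/Wed  2078: Wed/Thu  2079: Thu/Fri  2080: Sat/Sat  2081: Sun/Mon  2082: Mon/Tue ✓  2083: Tue/Wed  2084: Thu/Thu  2085: Fri/Sat  2086: Sat/Sun  2087: Sun/Mon  2088: Tue/Tue  …(6 more)…  2095: Wed/Thu  2096: Fri/Fri  2097: Sat/Sun  2098: Sun/Mon  2099: Mon/Tue ✓  2100: Tue/Wed  2101: Wed/Thu  2102: Thu/Fri  2103: Fri/Sat  2104: Sun/Sun  2105: Mon/Tue ✓  2106: Tue/Wed  2107: Wed/Thu  2108: Fri/Fri
Both conditions hold in: 2082, 2093, 2099, 2105 — 4.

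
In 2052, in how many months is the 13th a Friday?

2

Check the 13th of each month of 2052: Jan 13: Sat, Feb 13: Tue, Mar 13: Wed, Apr 13: Sat, May 13: Mon, Jun 13: Thu, Jul 13: Sat, Aug 13: Tue, Sep 13: Fri, Oct 13: Sun, Nov 13: Wed, Dec 13: Fri.
Friday occurs in September, December — 2 months.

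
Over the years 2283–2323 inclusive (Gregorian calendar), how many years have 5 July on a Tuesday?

Track 5 July's weekday year by year (advancing +1, or +2 across a Feb 29):
  2283: Thu  2284: Sat (+2)  2285: Sun (+1)  2286: Mon (+1)  2287: Tue (+1) ✓
  2288: Thu (+2)  2289: Fri (+1)  2290: Sat (+1)  2291: Sun (+1)  2292: Tue (+2) ✓
  2293: Wed (+1)  2294: Thu (+1)  2295: Fri (+1)  2296: Sun (+2)  … (13 more years) …
  2310: Tue (+1) ✓  2311: Wed (+1)  2312: Fri (+2)  2313: Sat (+1)  2314: Sun (+1)
  2315: Mon (+1)  2316: Wed (+2)  2317: Thu (+1)  2318: Fri (+1)  2319: Sat (+1)
  2320: Mon (+2)  2321: Tue (+1) ✓  2322: Wed (+1)  2323: Thu (+1)
Tuesday years: 2287, 2292, 2298, 2304, 2310, 2321 — 6 in total.

6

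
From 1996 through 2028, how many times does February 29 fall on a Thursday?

Leap years in 1996–2028: 9 of them.
Feb 29 weekday advances by 5 (mod 7) from one leap year to the next four years later (or differs when a century non-leap intervenes).
Leap-day weekdays: 1996:Thu✓ 2000:Tue 2004:Sun 2008:Fri 2012:Wed 2016:Mon 2020:Sat 2024:Thu✓ 2028:Tue
Thursday: 1996, 2024 → 2.

2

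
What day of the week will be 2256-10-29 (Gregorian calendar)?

Wednesday

January 1, 2256 is a Tuesday.
October 29 is day 303 of the year, i.e. 302 days after Jan 1.
302 mod 7 = 1, so advance 1 weekday from Tuesday: Wednesday.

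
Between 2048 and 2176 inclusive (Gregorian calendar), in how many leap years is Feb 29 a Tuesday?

Leap years in 2048–2176: 32 of them.
Feb 29 weekday advances by 5 (mod 7) from one leap year to the next four years later (or differs when a century non-leap intervenes).
Leap-day weekdays: 2048:Sat 2052:Thu 2056:Tue✓ 2060:Sun 2064:Fri 2068:Wed 2072:Mon 2076:Sat 2080:Thu 2084:Tue✓ 2088:Sun 2092:Fri 2096:Wed …(6 more)… 2128:Sun 2132:Fri 2136:Wed 2140:Mon 2144:Sat 2148:Thu 2152:Tue✓ 2156:Sun 2160:Fri 2164:Wed 2168:Mon 2172:Sat 2176:Thu
Tuesday: 2056, 2084, 2124, 2152 → 4.

4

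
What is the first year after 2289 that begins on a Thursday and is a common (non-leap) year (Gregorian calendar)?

Jan 1 advances by 2 weekdays after a leap year and by 1 after a common year.
2289: Jan 1 is Tuesday.
2290: Wednesday
2291: Thursday
2291 begins on a Thursday and is a common year.

2291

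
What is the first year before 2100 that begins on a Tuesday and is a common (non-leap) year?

2097

Jan 1 advances by 2 weekdays after a leap year and by 1 after a common year.
2100: Jan 1 is Friday.
2099: Thursday
2098: Wednesday
2097: Tuesday
2097 begins on a Tuesday and is a common year.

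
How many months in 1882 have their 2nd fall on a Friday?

Check the 2nd of each month of 1882: Jan 2: Mon, Feb 2: Thu, Mar 2: Thu, Apr 2: Sun, May 2: Tue, Jun 2: Fri, Jul 2: Sun, Aug 2: Wed, Sep 2: Sat, Oct 2: Mon, Nov 2: Thu, Dec 2: Sat.
Friday occurs in June — 1 month.

1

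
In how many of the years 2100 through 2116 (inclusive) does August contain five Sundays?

7

August has 31 days; it has five Sundays when Sunday falls among the first (month-length − 28) days — i.e. when August 1 is one of Sunday/Saturday/Friday.
August 1 by year: 2100:Sun✓ 2101:Mon 2102:Tue 2103:Wed 2104:Fri✓ 2105:Sat✓ 2106:Sun✓ 2107:Mon 2108:Wed 2109:Thu 2110:Fri✓ 2111:Sat✓ 2112:Mon 2113:Tue 2114:Wed 2115:Thu 2116:Sat✓
Years with five Sundays: 2100, 2104, 2105, 2106, 2110, 2111, 2116 → 7.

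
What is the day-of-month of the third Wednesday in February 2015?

18

February 1, 2015 is a Sunday, so the first Wednesday is the 4th.
The third Wednesday is 4 + 14 = 18.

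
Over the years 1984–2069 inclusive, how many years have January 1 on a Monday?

Track January 1's weekday year by year (advancing +1, or +2 across a Feb 29):
  1984: Sun  1985: Tue (+2)  1986: Wed (+1)  1987: Thu (+1)  1988: Fri (+1)
  1989: Sun (+2)  1990: Mon (+1) ✓  1991: Tue (+1)  1992: Wed (+1)  1993: Fri (+2)
  1994: Sat (+1)  1995: Sun (+1)  1996: Mon (+1) ✓  1997: Wed (+2)  … (58 more years) …
  2056: Sat (+1)  2057: Mon (+2) ✓  2058: Tue (+1)  2059: Wed (+1)  2060: Thu (+1)
  2061: Sat (+2)  2062: Sun (+1)  2063: Mon (+1) ✓  2064: Tue (+1)  2065: Thu (+2)
  2066: Fri (+1)  2067: Sat (+1)  2068: Sun (+1)  2069: Tue (+2)
Monday years: 1990, 1996, 2001, 2007, 2018, 2024, 2029, 2035, 2046, 2052, 2057, 2063 — 12 in total.

12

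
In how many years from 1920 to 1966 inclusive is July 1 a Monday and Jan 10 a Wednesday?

1

Check each year's weekday for July 1 and Jan 10:
  1920: Thu/Sat  1921: Fri/Mon  1922: Sat/Tue  1923: Sun/Wed  1924: Tue/Thu  1925: Wed/Sat  1926: Thu/Sun  1927: Fri/Mon  1928: Sun/Tue  1929: Mon/Thu  1930: Tue/Fri  1931: Wed/Sat  1932: Fri/Sun  1933: Sat/Tue  …(19 more)…  1953: Wed/Sat  1954: Thu/Sun  1955: Fri/Mon  1956: Sun/Tue  1957: Mon/Thu  1958: Tue/Fri  1959: Wed/Sat  1960: Fri/Sun  1961: Sat/Tue  1962: Sun/Wed  1963: Mon/Thu  1964: Wed/Fri  1965: Thu/Sun  1966: Fri/Mon
Both conditions hold in: 1940 — 1.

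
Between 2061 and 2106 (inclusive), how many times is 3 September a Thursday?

Track 3 September's weekday year by year (advancing +1, or +2 across a Feb 29):
  2061: Sat  2062: Sun (+1)  2063: Mon (+1)  2064: Wed (+2)  2065: Thu (+1) ✓
  2066: Fri (+1)  2067: Sat (+1)  2068: Mon (+2)  2069: Tue (+1)  2070: Wed (+1)
  2071: Thu (+1) ✓  2072: Sat (+2)  2073: Sun (+1)  2074: Mon (+1)  … (18 more years) …
  2093: Thu (+1) ✓  2094: Fri (+1)  2095: Sat (+1)  2096: Mon (+2)  2097: Tue (+1)
  2098: Wed (+1)  2099: Thu (+1) ✓  2100: Fri (+1)  2101: Sat (+1)  2102: Sun (+1)
  2103: Mon (+1)  2104: Wed (+2)  2105: Thu (+1) ✓  2106: Fri (+1)
Thursday years: 2065, 2071, 2076, 2082, 2093, 2099, 2105 — 7 in total.

7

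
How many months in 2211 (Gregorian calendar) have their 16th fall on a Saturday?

Check the 16th of each month of 2211: Jan 16: Wed, Feb 16: Sat, Mar 16: Sat, Apr 16: Tue, May 16: Thu, Jun 16: Sun, Jul 16: Tue, Aug 16: Fri, Sep 16: Mon, Oct 16: Wed, Nov 16: Sat, Dec 16: Mon.
Saturday occurs in February, March, November — 3 months.

3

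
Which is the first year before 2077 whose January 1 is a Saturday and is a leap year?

2056

Jan 1 advances by 2 weekdays after a leap year and by 1 after a common year.
2077: Jan 1 is Friday.
2076: Wednesday (leap)
2075: Tuesday
2074: Monday
2073: Sunday
2072: Friday (leap)
2071: Thursday
2070: Wednesday
2069: Tuesday
2068: Sunday (leap)
2067: Saturday
2066: Friday
2065: Thursday
2064: Tuesday (leap)
2063: Monday
2062: Sunday
2061: Saturday
2060: Thursday (leap)
2059: Wednesday
2058: Tuesday
2057: Monday
2056: Saturday (leap)
2056 begins on a Saturday and is a leap year.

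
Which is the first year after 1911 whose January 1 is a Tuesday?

Jan 1 advances by 2 weekdays after a leap year and by 1 after a common year.
1911: Jan 1 is Sunday.
1912: Monday (leap)
1913: Wednesday
1914: Thursday
1915: Friday
1916: Saturday (leap)
1917: Monday
1918: Tuesday
1918 begins on a Tuesday

1918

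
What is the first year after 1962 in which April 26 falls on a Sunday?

1964

From one year to the next, a fixed date's weekday advances by 1, or by 2 when a Feb 29 lies between the two dates.
1962: April 26 is Thursday.
1963: Friday (+1)
1964: Sunday (+2)
April 26 falls on a Sunday in 1964.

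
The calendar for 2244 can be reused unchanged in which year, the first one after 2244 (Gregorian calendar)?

2272

Two years share a calendar iff Jan 1 falls on the same weekday and both are leap or both are common. 2244: Jan 1 is Monday, leap year.
2245: Jan 1 Wednesday, common
2246: Jan 1 Thursday, common
2247: Jan 1 Friday, common
2248: Jan 1 Saturday, leap
2249: Jan 1 Monday, common
2250: Jan 1 Tuesday, common
2251: Jan 1 Wednesday, common
2252: Jan 1 Thursday, leap
2253: Jan 1 Saturday, common
2254: Jan 1 Sunday, common
2255: Jan 1 Monday, common
2256: Jan 1 Tuesday, leap
2257: Jan 1 Thursday, common
2258: Jan 1 Friday, common
2259: Jan 1 Saturday, common
2260: Jan 1 Sunday, leap
2261: Jan 1 Tuesday, common
2262: Jan 1 Wednesday, common
2263: Jan 1 Thursday, common
2264: Jan 1 Friday, leap
2265: Jan 1 Sunday, common
2266: Jan 1 Monday, common
2267: Jan 1 Tuesday, common
2268: Jan 1 Wednesday, leap
2269: Jan 1 Friday, common
2270: Jan 1 Saturday, common
2271: Jan 1 Sunday, common
2272: Jan 1 Monday, leap
2272 matches on both conditions.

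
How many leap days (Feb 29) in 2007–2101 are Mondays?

Leap years in 2007–2101: 23 of them.
Feb 29 weekday advances by 5 (mod 7) from one leap year to the next four years later (or differs when a century non-leap intervenes).
Leap-day weekdays: 2008:Fri 2012:Wed 2016:Mon✓ 2020:Sat 2024:Thu 2028:Tue 2032:Sun 2036:Fri 2040:Wed 2044:Mon✓ 2048:Sat 2052:Thu 2056:Tue 2060:Sun 2064:Fri 2068:Wed 2072:Mon✓ 2076:Sat 2080:Thu 2084:Tue 2088:Sun 2092:Fri 2096:Wed
Monday: 2016, 2044, 2072 → 3.

3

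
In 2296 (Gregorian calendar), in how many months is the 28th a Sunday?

1

Check the 28th of each month of 2296: Jan 28: Tue, Feb 28: Fri, Mar 28: Sat, Apr 28: Tue, May 28: Thu, Jun 28: Sun, Jul 28: Tue, Aug 28: Fri, Sep 28: Mon, Oct 28: Wed, Nov 28: Sat, Dec 28: Mon.
Sunday occurs in June — 1 month.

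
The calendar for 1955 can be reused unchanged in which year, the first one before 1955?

1949

Two years share a calendar iff Jan 1 falls on the same weekday and both are leap or both are common. 1955: Jan 1 is Saturday, common year.
1954: Jan 1 Friday, common
1953: Jan 1 Thursday, common
1952: Jan 1 Tuesday, leap
1951: Jan 1 Monday, common
1950: Jan 1 Sunday, common
1949: Jan 1 Saturday, common
1949 matches on both conditions.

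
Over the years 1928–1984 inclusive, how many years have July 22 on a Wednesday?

8

Track July 22's weekday year by year (advancing +1, or +2 across a Feb 29):
  1928: Sun  1929: Mon (+1)  1930: Tue (+1)  1931: Wed (+1) ✓  1932: Fri (+2)
  1933: Sat (+1)  1934: Sun (+1)  1935: Mon (+1)  1936: Wed (+2) ✓  1937: Thu (+1)
  1938: Fri (+1)  1939: Sat (+1)  1940: Mon (+2)  1941: Tue (+1)  … (29 more years) …
  1971: Thu (+1)  1972: Sat (+2)  1973: Sun (+1)  1974: Mon (+1)  1975: Tue (+1)
  1976: Thu (+2)  1977: Fri (+1)  1978: Sat (+1)  1979: Sun (+1)  1980: Tue (+2)
  1981: Wed (+1) ✓  1982: Thu (+1)  1983: Fri (+1)  1984: Sun (+2)
Wednesday years: 1931, 1936, 1942, 1953, 1959, 1964, 1970, 1981 — 8 in total.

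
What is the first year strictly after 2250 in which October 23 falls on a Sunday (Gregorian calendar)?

From one year to the next, a fixed date's weekday advances by 1, or by 2 when a Feb 29 lies between the two dates.
2250: October 23 is Wednesday.
2251: Thursday (+1)
2252: Saturday (+2)
2253: Sunday (+1)
October 23 falls on a Sunday in 2253.

2253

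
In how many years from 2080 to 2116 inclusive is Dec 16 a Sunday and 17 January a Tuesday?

Check each year's weekday for Dec 16 and 17 January:
  2080: Mon/Wed  2081: Tue/Fri  2082: Wed/Sat  2083: Thu/Sun  2084: Sat/Mon  2085: Sun/Wed  2086: Mon/Thu  2087: Tue/Fri  2088: Thu/Sat  2089: Fri/Mon  2090: Sat/Tue  2091: Sun/Wed  2092: Tue/Thu  2093: Wed/Sat  …(9 more)…  2103: Sun/Wed  2104: Tue/Thu  2105: Wed/Sat  2106: Thu/Sun  2107: Fri/Mon  2108: Sun/Tue ✓  2109: Mon/Thu  2110: Tue/Fri  2111: Wed/Sat  2112: Fri/Sun  2113: Sat/Tue  2114: Sun/Wed  2115: Mon/Thu  2116: Wed/Fri
Both conditions hold in: 2096, 2108 — 2.

2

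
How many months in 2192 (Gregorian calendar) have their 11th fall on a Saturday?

Check the 11th of each month of 2192: Jan 11: Wed, Feb 11: Sat, Mar 11: Sun, Apr 11: Wed, May 11: Fri, Jun 11: Mon, Jul 11: Wed, Aug 11: Sat, Sep 11: Tue, Oct 11: Thu, Nov 11: Sun, Dec 11: Tue.
Saturday occurs in February, August — 2 months.

2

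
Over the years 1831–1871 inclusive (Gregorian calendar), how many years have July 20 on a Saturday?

6

Track July 20's weekday year by year (advancing +1, or +2 across a Feb 29):
  1831: Wed  1832: Fri (+2)  1833: Sat (+1) ✓  1834: Sun (+1)  1835: Mon (+1)
  1836: Wed (+2)  1837: Thu (+1)  1838: Fri (+1)  1839: Sat (+1) ✓  1840: Mon (+2)
  1841: Tue (+1)  1842: Wed (+1)  1843: Thu (+1)  1844: Sat (+2) ✓  … (13 more years) …
  1858: Tue (+1)  1859: Wed (+1)  1860: Fri (+2)  1861: Sat (+1) ✓  1862: Sun (+1)
  1863: Mon (+1)  1864: Wed (+2)  1865: Thu (+1)  1866: Fri (+1)  1867: Sat (+1) ✓
  1868: Mon (+2)  1869: Tue (+1)  1870: Wed (+1)  1871: Thu (+1)
Saturday years: 1833, 1839, 1844, 1850, 1861, 1867 — 6 in total.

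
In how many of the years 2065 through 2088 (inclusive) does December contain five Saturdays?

9

December has 31 days; it has five Saturdays when Saturday falls among the first (month-length − 28) days — i.e. when December 1 is one of Saturday/Friday/Thursday.
December 1 by year: 2065:Tue 2066:Wed 2067:Thu✓ 2068:Sat✓ 2069:Sun 2070:Mon 2071:Tue 2072:Thu✓ 2073:Fri✓ 2074:Sat✓ 2075:Sun 2076:Tue 2077:Wed 2078:Thu✓ 2079:Fri✓ 2080:Sun 2081:Mon 2082:Tue 2083:Wed 2084:Fri✓ 2085:Sat✓ 2086:Sun 2087:Mon 2088:Wed
Years with five Saturdays: 2067, 2068, 2072, 2073, 2074, 2078, 2079, 2084, 2085 → 9.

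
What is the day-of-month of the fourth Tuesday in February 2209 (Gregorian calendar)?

28

February 1, 2209 is a Wednesday, so the first Tuesday is the 7th.
The fourth Tuesday is 7 + 21 = 28.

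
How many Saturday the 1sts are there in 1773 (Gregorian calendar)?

Check the 1st of each month of 1773: Jan 1: Fri, Feb 1: Mon, Mar 1: Mon, Apr 1: Thu, May 1: Sat, Jun 1: Tue, Jul 1: Thu, Aug 1: Sun, Sep 1: Wed, Oct 1: Fri, Nov 1: Mon, Dec 1: Wed.
Saturday occurs in May — 1 month.

1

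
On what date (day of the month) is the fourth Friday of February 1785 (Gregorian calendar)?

February 1, 1785 is a Tuesday, so the first Friday is the 4th.
The fourth Friday is 4 + 21 = 25.

25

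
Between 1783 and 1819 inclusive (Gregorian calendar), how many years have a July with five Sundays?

July has 31 days; it has five Sundays when Sunday falls among the first (month-length − 28) days — i.e. when July 1 is one of Sunday/Saturday/Friday.
July 1 by year: 1783:Tue 1784:Thu 1785:Fri✓ 1786:Sat✓ 1787:Sun✓ 1788:Tue 1789:Wed 1790:Thu 1791:Fri✓ 1792:Sun✓ 1793:Mon 1794:Tue 1795:Wed 1796:Fri✓ 1797:Sat✓ …(7 more)… 1805:Mon 1806:Tue 1807:Wed 1808:Fri✓ 1809:Sat✓ 1810:Sun✓ 1811:Mon 1812:Wed 1813:Thu 1814:Fri✓ 1815:Sat✓ 1816:Mon 1817:Tue 1818:Wed 1819:Thu
Years with five Sundays: 1785, 1786, 1787, 1791, 1792, 1796, 1797, 1798, 1803, 1804, 1808, 1809, 1810, 1814, 1815 → 15.

15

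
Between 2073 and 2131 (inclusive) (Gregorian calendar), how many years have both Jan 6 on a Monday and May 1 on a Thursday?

6

Check each year's weekday for Jan 6 and May 1:
  2073: Fri/Mon  2074: Sat/Tue  2075: Sun/Wed  2076: Mon/Fri  2077: Wed/Sat  2078: Thu/Sun  2079: Fri/Mon  2080: Sat/Wed  2081: Mon/Thu ✓  2082: Tue/Fri  2083: Wed/Sat  2084: Thu/Mon  2085: Sat/Tue  2086: Sun/Wed  …(31 more)…  2118: Thu/Sun  2119: Fri/Mon  2120: Sat/Wed  2121: Mon/Thu ✓  2122: Tue/Fri  2123: Wed/Sat  2124: Thu/Mon  2125: Sat/Tue  2126: Sun/Wed  2127: Mon/Thu ✓  2128: Tue/Sat  2129: Thu/Sun  2130: Fri/Mon  2131: Sat/Tue
Both conditions hold in: 2081, 2087, 2098, 2110, 2121, 2127 — 6.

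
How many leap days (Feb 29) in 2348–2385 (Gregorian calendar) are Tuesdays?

1

Leap years in 2348–2385: 10 of them.
Feb 29 weekday advances by 5 (mod 7) from one leap year to the next four years later (or differs when a century non-leap intervenes).
Leap-day weekdays: 2348:Sun 2352:Fri 2356:Wed 2360:Mon 2364:Sat 2368:Thu 2372:Tue✓ 2376:Sun 2380:Fri 2384:Wed
Tuesday: 2372 → 1.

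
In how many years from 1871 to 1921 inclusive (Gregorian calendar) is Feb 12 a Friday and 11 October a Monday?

Check each year's weekday for Feb 12 and 11 October:
  1871: Sun/Wed  1872: Mon/Fri  1873: Wed/Sat  1874: Thu/Sun  1875: Fri/Mon ✓  1876: Sat/Wed  1877: Mon/Thu  1878: Tue/Fri  1879: Wed/Sat  1880: Thu/Mon  1881: Sat/Tue  1882: Sun/Wed  1883: Mon/Thu  1884: Tue/Sat  …(23 more)…  1908: Wed/Sun  1909: Fri/Mon ✓  1910: Sat/Tue  1911: Sun/Wed  1912: Mon/Fri  1913: Wed/Sat  1914: Thu/Sun  1915: Fri/Mon ✓  1916: Sat/Wed  1917: Mon/Thu  1918: Tue/Fri  1919: Wed/Sat  1920: Thu/Mon  1921: Sat/Tue
Both conditions hold in: 1875, 1886, 1897, 1909, 1915 — 5.

5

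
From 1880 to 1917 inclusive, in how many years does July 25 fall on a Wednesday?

Track July 25's weekday year by year (advancing +1, or +2 across a Feb 29):
  1880: Sun  1881: Mon (+1)  1882: Tue (+1)  1883: Wed (+1) ✓  1884: Fri (+2)
  1885: Sat (+1)  1886: Sun (+1)  1887: Mon (+1)  1888: Wed (+2) ✓  1889: Thu (+1)
  1890: Fri (+1)  1891: Sat (+1)  1892: Mon (+2)  1893: Tue (+1)  … (10 more years) …
  1904: Mon (+2)  1905: Tue (+1)  1906: Wed (+1) ✓  1907: Thu (+1)  1908: Sat (+2)
  1909: Sun (+1)  1910: Mon (+1)  1911: Tue (+1)  1912: Thu (+2)  1913: Fri (+1)
  1914: Sat (+1)  1915: Sun (+1)  1916: Tue (+2)  1917: Wed (+1) ✓
Wednesday years: 1883, 1888, 1894, 1900, 1906, 1917 — 6 in total.

6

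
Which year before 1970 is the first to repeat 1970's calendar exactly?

1959

Two years share a calendar iff Jan 1 falls on the same weekday and both are leap or both are common. 1970: Jan 1 is Thursday, common year.
1969: Jan 1 Wednesday, common
1968: Jan 1 Monday, leap
1967: Jan 1 Sunday, common
1966: Jan 1 Saturday, common
1965: Jan 1 Friday, common
1964: Jan 1 Wednesday, leap
1963: Jan 1 Tuesday, common
1962: Jan 1 Monday, common
1961: Jan 1 Sunday, common
1960: Jan 1 Friday, leap
1959: Jan 1 Thursday, common
1959 matches on both conditions.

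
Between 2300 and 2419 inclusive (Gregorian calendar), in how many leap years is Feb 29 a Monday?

Leap years in 2300–2419: 29 of them.
Feb 29 weekday advances by 5 (mod 7) from one leap year to the next four years later (or differs when a century non-leap intervenes).
Leap-day weekdays: 2304:Mon✓ 2308:Sat 2312:Thu 2316:Tue 2320:Sun 2324:Fri 2328:Wed 2332:Mon✓ 2336:Sat 2340:Thu 2344:Tue 2348:Sun 2352:Fri …(3 more)… 2368:Thu 2372:Tue 2376:Sun 2380:Fri 2384:Wed 2388:Mon✓ 2392:Sat 2396:Thu 2400:Tue 2404:Sun 2408:Fri 2412:Wed 2416:Mon✓
Monday: 2304, 2332, 2360, 2388, 2416 → 5.

5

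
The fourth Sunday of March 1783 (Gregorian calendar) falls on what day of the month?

23

March 1, 1783 is a Saturday, so the first Sunday is the 2nd.
The fourth Sunday is 2 + 21 = 23.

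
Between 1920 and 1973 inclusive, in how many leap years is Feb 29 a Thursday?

Leap years in 1920–1973: 14 of them.
Feb 29 weekday advances by 5 (mod 7) from one leap year to the next four years later (or differs when a century non-leap intervenes).
Leap-day weekdays: 1920:Sun 1924:Fri 1928:Wed 1932:Mon 1936:Sat 1940:Thu✓ 1944:Tue 1948:Sun 1952:Fri 1956:Wed 1960:Mon 1964:Sat 1968:Thu✓ 1972:Tue
Thursday: 1940, 1968 → 2.

2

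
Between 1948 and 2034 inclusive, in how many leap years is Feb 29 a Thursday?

3

Leap years in 1948–2034: 22 of them.
Feb 29 weekday advances by 5 (mod 7) from one leap year to the next four years later (or differs when a century non-leap intervenes).
Leap-day weekdays: 1948:Sun 1952:Fri 1956:Wed 1960:Mon 1964:Sat 1968:Thu✓ 1972:Tue 1976:Sun 1980:Fri 1984:Wed 1988:Mon 1992:Sat 1996:Thu✓ 2000:Tue 2004:Sun 2008:Fri 2012:Wed 2016:Mon 2020:Sat 2024:Thu✓ 2028:Tue 2032:Sun
Thursday: 1968, 1996, 2024 → 3.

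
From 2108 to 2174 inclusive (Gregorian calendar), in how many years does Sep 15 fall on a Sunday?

Track Sep 15's weekday year by year (advancing +1, or +2 across a Feb 29):
  2108: Sat  2109: Sun (+1) ✓  2110: Mon (+1)  2111: Tue (+1)  2112: Thu (+2)
  2113: Fri (+1)  2114: Sat (+1)  2115: Sun (+1) ✓  2116: Tue (+2)  2117: Wed (+1)
  2118: Thu (+1)  2119: Fri (+1)  2120: Sun (+2) ✓  2121: Mon (+1)  … (39 more years) …
  2161: Tue (+1)  2162: Wed (+1)  2163: Thu (+1)  2164: Sat (+2)  2165: Sun (+1) ✓
  2166: Mon (+1)  2167: Tue (+1)  2168: Thu (+2)  2169: Fri (+1)  2170: Sat (+1)
  2171: Sun (+1) ✓  2172: Tue (+2)  2173: Wed (+1)  2174: Thu (+1)
Sunday years: 2109, 2115, 2120, 2126, 2137, 2143, 2148, 2154, 2165, 2171 — 10 in total.

10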